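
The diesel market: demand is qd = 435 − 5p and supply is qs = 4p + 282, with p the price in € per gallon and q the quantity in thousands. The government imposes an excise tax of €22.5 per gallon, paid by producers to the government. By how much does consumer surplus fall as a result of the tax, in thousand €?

Consumer surplus falls by €3250 thousand.

Without the tax, 435 − 5p = 4p + 282 gives 9p = 153, so p* = €17 and q* = 350.
With the tax collected from producers, supply shifts: qs = 4(p − 22.5) + 282.
Solving gives q = 300 with buyers paying €27 and producers receiving €4.5 (the €22.5 wedge).
ΔCS is the trapezoid between Q = 300 and Q = 350 of height €10: ½ · (350 + 300) · 10 = €3250.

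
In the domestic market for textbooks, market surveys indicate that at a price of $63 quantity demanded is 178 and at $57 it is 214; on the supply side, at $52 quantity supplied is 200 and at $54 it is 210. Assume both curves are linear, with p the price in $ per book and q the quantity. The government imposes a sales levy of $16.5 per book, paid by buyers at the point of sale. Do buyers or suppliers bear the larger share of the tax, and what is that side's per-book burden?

Demand slope: (214 − 178)/(57 − 63) = -6, so qd = 556 − 6p.
Supply slope: (210 − 200)/(54 − 52) = 5, so qs = 5p − 60.
Without the tax, 556 − 6p = 5p − 60 gives 11p = 616, so p* = $56 and q* = 220.
With the tax collected from buyers, demand (in seller-price terms) shifts: qd = 556 − 6(p + 16.5).
Solving gives q = 175 with buyers paying $63.5 and suppliers receiving $47 (the $16.5 wedge).
Per-book burden: buyers $7.5, suppliers $9.
Suppliers take the larger share because supply is less price-elastic here (demand slope 6 vs supply slope 5).
The less price-elastic side of the market bears the larger share of a per-unit tax.

Suppliers bear the larger share: $9 per book.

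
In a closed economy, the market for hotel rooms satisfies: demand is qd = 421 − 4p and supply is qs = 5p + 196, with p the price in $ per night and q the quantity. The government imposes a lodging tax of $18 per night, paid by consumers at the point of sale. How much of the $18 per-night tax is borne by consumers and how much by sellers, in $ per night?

Consumers bear $10 per night; sellers bear $8 per night.

Before the tax: set 421 − 4p = 5p + 196 → p* = $25, q* = 321.
With the tax collected from consumers, demand (in seller-price terms) shifts: qd = 421 − 4(p + 18).
New equilibrium: consumers pay $35, sellers receive $17, q = 281. (Wedge: pb − ps = 18.)
Burden on consumers: $10; on sellers: $8. (They sum to $18.)
The less price-elastic side of the market bears the larger share of a per-unit tax.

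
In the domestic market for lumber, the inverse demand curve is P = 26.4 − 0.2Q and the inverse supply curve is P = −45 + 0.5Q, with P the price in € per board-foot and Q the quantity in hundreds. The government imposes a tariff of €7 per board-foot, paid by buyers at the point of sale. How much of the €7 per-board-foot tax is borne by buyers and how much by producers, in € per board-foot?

Buyers bear €2 per board-foot; producers bear €5 per board-foot.

Rewrite in direct form: Qd = 132 − 5P and Qs = 2P + 90.
Without the tax, 132 − 5P = 2P + 90 gives 7P = 42, so P* = €6 and Q* = 102.
With the tax collected from buyers, demand (in seller-price terms) shifts: Qd = 132 − 5(P + 7).
Solving gives Q = 92 with buyers paying €8 and producers receiving €1 (the €7 wedge).
Burden on buyers: €2; on producers: €5. (They sum to €7.)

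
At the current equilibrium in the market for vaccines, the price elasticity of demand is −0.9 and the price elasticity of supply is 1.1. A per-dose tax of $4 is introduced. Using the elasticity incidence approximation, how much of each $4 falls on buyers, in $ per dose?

Incidence ratio: buyers' share ≈ εs / (εs + |εd|) = 1.1 / (1.1 + 0.9) = 0.55.
So buyers bear ≈ 0.55 × $4 = $2.2; sellers bear $1.8.

Buyers bear ≈ $2.2 per dose.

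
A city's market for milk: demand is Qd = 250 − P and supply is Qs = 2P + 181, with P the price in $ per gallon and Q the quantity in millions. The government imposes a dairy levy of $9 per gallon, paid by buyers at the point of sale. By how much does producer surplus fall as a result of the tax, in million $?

Producer surplus falls by $672 million.

Without the tax, 250 − P = 2P + 181 gives 3P = 69, so P* = $23 and Q* = 227.
With the tax collected from buyers, demand (in seller-price terms) shifts: Qd = 250 − (P + 9).
New equilibrium: buyers pay $29, sellers receive $20, Q = 221. (Wedge: Pb − Ps = 9.)
ΔPS is the trapezoid between Q = 221 and Q = 227 of height $3: ½ · (227 + 221) · 3 = $672.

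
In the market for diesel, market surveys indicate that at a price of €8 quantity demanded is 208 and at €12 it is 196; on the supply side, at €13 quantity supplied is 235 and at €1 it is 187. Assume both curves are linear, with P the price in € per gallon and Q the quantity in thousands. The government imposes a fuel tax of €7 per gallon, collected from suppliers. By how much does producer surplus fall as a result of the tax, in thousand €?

Demand slope: (196 − 208)/(12 − 8) = -3, so Qd = 232 − 3P.
Supply slope: (187 − 235)/(1 − 13) = 4, so Qs = 4P + 183.
Before the tax: set 232 − 3P = 4P + 183 → P* = €7, Q* = 211.
With the tax collected from suppliers, supply shifts: Qs = 4(P − 7) + 183.
Solving gives Q = 199 with buyers paying €11 and suppliers receiving €4 (the €7 wedge).
ΔPS is the trapezoid between Q = 199 and Q = 211 of height €3: ½ · (211 + 199) · 3 = €615.

Producer surplus falls by €615 thousand.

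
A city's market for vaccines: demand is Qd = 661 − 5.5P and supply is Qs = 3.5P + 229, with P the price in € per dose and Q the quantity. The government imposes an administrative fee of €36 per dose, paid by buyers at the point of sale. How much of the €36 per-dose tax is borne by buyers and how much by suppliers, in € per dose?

Without the tax, 661 − 5.5P = 3.5P + 229 gives 9P = 432, so P* = €48 and Q* = 397.
With the tax collected from buyers, demand (in seller-price terms) shifts: Qd = 661 − 5.5(P + 36).
Solving gives Q = 320 with buyers paying €62 and suppliers receiving €26 (the €36 wedge).
Burden on buyers: €14; on suppliers: €22. (They sum to €36.)
The less price-elastic side of the market bears the larger share of a per-unit tax.

Buyers bear €14 per dose; suppliers bear €22 per dose.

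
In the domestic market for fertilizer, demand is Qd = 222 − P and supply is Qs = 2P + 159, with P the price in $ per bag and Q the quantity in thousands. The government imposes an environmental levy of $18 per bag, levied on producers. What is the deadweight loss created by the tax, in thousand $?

Deadweight loss = $108 thousand.

Without the tax, 222 − P = 2P + 159 gives 3P = 63, so P* = $21 and Q* = 201.
With the tax collected from producers, supply shifts: Qs = 2(P − 18) + 159.
New equilibrium: buyers pay $33, producers receive $15, Q = 189. (Wedge: Pb − Ps = 18.)
Quantity falls by |ΔQ| = |201 − 189| = 12.
DWL = ½ · t · |ΔQ| = ½ · 18 · 12 = $108.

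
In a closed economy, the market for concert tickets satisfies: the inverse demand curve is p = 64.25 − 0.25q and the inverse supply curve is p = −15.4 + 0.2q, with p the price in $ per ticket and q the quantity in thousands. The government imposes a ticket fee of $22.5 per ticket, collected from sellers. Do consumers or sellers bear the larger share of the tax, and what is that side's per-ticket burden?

Consumers bear the larger share: $12.5 per ticket.

Rewrite in direct form: qd = 257 − 4p and qs = 5p + 77.
Without the tax, 257 − 4p = 5p + 77 gives 9p = 180, so p* = $20 and q* = 177.
With the tax collected from sellers, supply shifts: qs = 5(p − 22.5) + 77.
New equilibrium: consumers pay $32.5, sellers receive $10, q = 127. (Wedge: pb − ps = 22.5.)
Per-ticket burden: consumers $12.5, sellers $10.
Consumers take the larger share because demand is less price-elastic here (demand slope 4 vs supply slope 5).
The less price-elastic side of the market bears the larger share of a per-unit tax.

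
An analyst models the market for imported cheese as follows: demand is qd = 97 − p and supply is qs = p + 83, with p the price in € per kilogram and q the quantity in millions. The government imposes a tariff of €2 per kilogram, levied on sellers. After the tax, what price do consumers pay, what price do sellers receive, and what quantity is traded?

Consumers pay €8; sellers receive €6; quantity = 89.

Before the tax: set 97 − p = p + 83 → p* = €7, q* = 90.
With the tax collected from sellers, supply shifts: qs = (p − 2) + 83.
Solving gives q = 89 with consumers paying €8 and sellers receiving €6 (the €2 wedge).
The less price-elastic side of the market bears the larger share of a per-unit tax.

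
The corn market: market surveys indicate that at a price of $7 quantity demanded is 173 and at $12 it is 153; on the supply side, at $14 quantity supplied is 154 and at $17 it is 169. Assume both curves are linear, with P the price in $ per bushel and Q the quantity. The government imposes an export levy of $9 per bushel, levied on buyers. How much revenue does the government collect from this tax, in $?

Tax revenue = $1161.

Demand slope: (153 − 173)/(12 − 7) = -4, so Qd = 201 − 4P.
Supply slope: (169 − 154)/(17 − 14) = 5, so Qs = 5P + 84.
Without the tax, 201 − 4P = 5P + 84 gives 9P = 117, so P* = $13 and Q* = 149.
With the tax collected from buyers, demand (in seller-price terms) shifts: Qd = 201 − 4(P + 9).
New equilibrium: buyers pay $18, suppliers receive $9, Q = 129. (Wedge: Pb − Ps = 9.)
Revenue = t · Q = 9 · 129 = $1161.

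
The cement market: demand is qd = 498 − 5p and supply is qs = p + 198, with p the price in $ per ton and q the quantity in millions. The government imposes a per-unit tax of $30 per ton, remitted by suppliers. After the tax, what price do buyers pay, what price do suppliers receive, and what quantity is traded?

Before the tax: set 498 − 5p = p + 198 → p* = $50, q* = 248.
With the tax collected from suppliers, supply shifts: qs = (p − 30) + 198.
Solving gives q = 223 with buyers paying $55 and suppliers receiving $25 (the $30 wedge).
The less price-elastic side of the market bears the larger share of a per-unit tax.

Buyers pay $55; suppliers receive $25; quantity = 223.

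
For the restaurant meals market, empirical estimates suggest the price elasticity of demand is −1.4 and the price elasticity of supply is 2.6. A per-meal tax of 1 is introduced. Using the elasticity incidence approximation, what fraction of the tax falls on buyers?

Incidence ratio: buyers' share ≈ εs / (εs + |εd|) = 2.6 / (2.6 + 1.4) = 0.65.
Supply is the more elastic side, so buyers bear the larger share.

Buyers' share ≈ 0.65.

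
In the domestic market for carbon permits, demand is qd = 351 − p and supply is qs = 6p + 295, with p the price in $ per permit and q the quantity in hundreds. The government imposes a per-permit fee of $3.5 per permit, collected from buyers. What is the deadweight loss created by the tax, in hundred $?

Deadweight loss = $5.25 hundred.

Before the tax: set 351 − p = 6p + 295 → p* = $8, q* = 343.
With the tax collected from buyers, demand (in seller-price terms) shifts: qd = 351 − (p + 3.5).
Solving gives q = 340 with buyers paying $11 and suppliers receiving $7.5 (the $3.5 wedge).
Quantity falls by |ΔQ| = |343 − 340| = 3.
DWL = ½ · t · |ΔQ| = ½ · 3.5 · 3 = $5.25.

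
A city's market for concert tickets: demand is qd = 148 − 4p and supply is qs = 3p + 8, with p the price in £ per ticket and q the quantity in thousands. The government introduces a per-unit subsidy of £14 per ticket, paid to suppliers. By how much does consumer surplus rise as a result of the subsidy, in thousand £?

Consumer surplus rises by £480 thousand.

Without the subsidy, 148 − 4p = 3p + 8 gives 7p = 140, so p* = £20 and q* = 68.
With a per-unit subsidy paid to suppliers, each receives p + 14 per unit sold, so supply becomes qs = 3(p + 14) + 8.
New equilibrium: buyers pay £14, suppliers receive £28, q = 92. (Wedge: pb − ps = −14.)
ΔCS is the trapezoid between Q = 92 and Q = 68 of height £6: ½ · (68 + 92) · 6 = £480.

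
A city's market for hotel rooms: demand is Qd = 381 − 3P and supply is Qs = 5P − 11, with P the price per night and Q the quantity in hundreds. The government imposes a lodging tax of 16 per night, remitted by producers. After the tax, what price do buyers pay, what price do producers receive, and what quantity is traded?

Before the tax: set 381 − 3P = 5P − 11 → P* = 49, Q* = 234.
With the tax collected from producers, supply shifts: Qs = 5(P − 16) − 11.
Solving gives Q = 204 with buyers paying 59 and producers receiving 43 (the 16 wedge).

Buyers pay 59; producers receive 43; quantity = 204.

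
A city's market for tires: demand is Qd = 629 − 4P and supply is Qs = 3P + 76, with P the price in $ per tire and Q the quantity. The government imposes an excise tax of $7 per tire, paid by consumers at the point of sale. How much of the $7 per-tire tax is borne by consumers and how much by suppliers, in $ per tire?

Before the tax: set 629 − 4P = 3P + 76 → P* = $79, Q* = 313.
With the tax collected from consumers, demand (in seller-price terms) shifts: Qd = 629 − 4(P + 7).
New equilibrium: consumers pay $82, suppliers receive $75, Q = 301. (Wedge: Pb − Ps = 7.)
Burden on consumers: $3; on suppliers: $4. (They sum to $7.)

Consumers bear $3 per tire; suppliers bear $4 per tire.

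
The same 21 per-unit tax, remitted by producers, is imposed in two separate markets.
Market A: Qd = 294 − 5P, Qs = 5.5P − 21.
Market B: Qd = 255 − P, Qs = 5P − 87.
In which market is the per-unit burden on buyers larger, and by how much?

Market A: pre-tax P* = 30, Q* = 144; post-tax Q = 89; per-unit burden on buyers = 11.
Market B: pre-tax P* = 57, Q* = 198; post-tax Q = 180.5; per-unit burden on buyers = 17.5.
Difference: 11 vs 17.5 → market B is larger by 6.5.

Market B, by 6.5.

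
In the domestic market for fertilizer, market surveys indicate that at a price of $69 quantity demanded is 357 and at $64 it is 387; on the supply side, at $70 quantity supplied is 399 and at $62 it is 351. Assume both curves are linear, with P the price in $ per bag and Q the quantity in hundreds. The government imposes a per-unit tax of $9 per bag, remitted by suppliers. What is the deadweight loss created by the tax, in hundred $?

Demand slope: (387 − 357)/(64 − 69) = -6, so Qd = 771 − 6P.
Supply slope: (351 − 399)/(62 − 70) = 6, so Qs = 6P − 21.
Before the tax: set 771 − 6P = 6P − 21 → P* = $66, Q* = 375.
With the tax collected from suppliers, supply shifts: Qs = 6(P − 9) − 21.
Solving gives Q = 348 with buyers paying $70.5 and suppliers receiving $61.5 (the $9 wedge).
Quantity falls by |ΔQ| = |375 − 348| = 27.
DWL = ½ · t · |ΔQ| = ½ · 9 · 27 = $121.5.

Deadweight loss = $121.5 hundred.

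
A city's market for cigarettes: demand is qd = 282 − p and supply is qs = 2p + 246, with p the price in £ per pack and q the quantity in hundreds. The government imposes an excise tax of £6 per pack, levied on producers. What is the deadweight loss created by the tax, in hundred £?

Deadweight loss = £12 hundred.

Before the tax: set 282 − p = 2p + 246 → p* = £12, q* = 270.
With the tax collected from producers, supply shifts: qs = 2(p − 6) + 246.
Solving gives q = 266 with buyers paying £16 and producers receiving £10 (the £6 wedge).
Quantity falls by |ΔQ| = |270 − 266| = 4.
DWL = ½ · t · |ΔQ| = ½ · 6 · 4 = £12.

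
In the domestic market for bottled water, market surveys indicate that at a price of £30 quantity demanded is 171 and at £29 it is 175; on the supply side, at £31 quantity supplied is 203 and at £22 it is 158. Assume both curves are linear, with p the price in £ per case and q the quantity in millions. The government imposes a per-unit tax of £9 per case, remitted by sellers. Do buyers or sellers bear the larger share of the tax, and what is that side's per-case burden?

Demand slope: (175 − 171)/(29 − 30) = -4, so qd = 291 − 4p.
Supply slope: (158 − 203)/(22 − 31) = 5, so qs = 5p + 48.
Without the tax, 291 − 4p = 5p + 48 gives 9p = 243, so p* = £27 and q* = 183.
With the tax collected from sellers, supply shifts: qs = 5(p − 9) + 48.
Solving gives q = 163 with buyers paying £32 and sellers receiving £23 (the £9 wedge).
Per-case burden: buyers £5, sellers £4.
Buyers take the larger share because demand is less price-elastic here (demand slope 4 vs supply slope 5).

Buyers bear the larger share: £5 per case.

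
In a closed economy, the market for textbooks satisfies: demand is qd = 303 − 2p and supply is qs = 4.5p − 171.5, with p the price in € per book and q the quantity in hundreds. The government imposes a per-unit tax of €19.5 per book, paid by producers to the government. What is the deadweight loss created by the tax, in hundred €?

Deadweight loss = €263.25 hundred.

Before the tax: set 303 − 2p = 4.5p − 171.5 → p* = €73, q* = 157.
With the tax collected from producers, supply shifts: qs = 4.5(p − 19.5) − 171.5.
New equilibrium: buyers pay €86.5, producers receive €67, q = 130. (Wedge: pb − ps = 19.5.)
Quantity falls by |ΔQ| = |157 − 130| = 27.
DWL = ½ · t · |ΔQ| = ½ · 19.5 · 27 = €263.25.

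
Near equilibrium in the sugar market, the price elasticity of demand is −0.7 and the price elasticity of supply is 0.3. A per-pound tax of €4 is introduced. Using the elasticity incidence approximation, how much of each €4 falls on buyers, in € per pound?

Incidence ratio: buyers' share ≈ εs / (εs + |εd|) = 0.3 / (0.3 + 0.7) = 0.3.
So buyers bear ≈ 0.3 × €4 = €1.2; producers bear €2.8.

Buyers bear ≈ €1.2 per pound.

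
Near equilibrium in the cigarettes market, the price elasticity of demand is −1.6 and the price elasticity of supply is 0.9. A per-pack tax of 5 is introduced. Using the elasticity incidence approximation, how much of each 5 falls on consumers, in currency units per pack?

Incidence ratio: consumers' share ≈ εs / (εs + |εd|) = 0.9 / (0.9 + 1.6) = 0.36.
So consumers bear ≈ 0.36 × 5 = 1.8; producers bear 3.2.

Consumers bear ≈ 1.8 per pack.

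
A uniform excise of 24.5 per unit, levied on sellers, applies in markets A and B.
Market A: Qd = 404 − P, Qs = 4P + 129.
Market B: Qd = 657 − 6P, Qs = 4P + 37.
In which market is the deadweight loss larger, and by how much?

Market A: pre-tax P* = 55, Q* = 349; post-tax Q = 329.4; deadweight loss = 240.1.
Market B: pre-tax P* = 62, Q* = 285; post-tax Q = 226.2; deadweight loss = 720.3.
Difference: 240.1 vs 720.3 → market B is larger by 480.2.

Market B, by 480.2.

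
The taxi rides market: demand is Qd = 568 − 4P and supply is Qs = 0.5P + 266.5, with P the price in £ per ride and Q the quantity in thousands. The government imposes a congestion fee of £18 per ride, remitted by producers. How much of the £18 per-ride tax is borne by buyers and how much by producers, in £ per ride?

Buyers bear £2 per ride; producers bear £16 per ride.

Without the tax, 568 − 4P = 0.5P + 266.5 gives 4.5P = 301.5, so P* = £67 and Q* = 300.
With the tax collected from producers, supply shifts: Qs = 0.5(P − 18) + 266.5.
New equilibrium: buyers pay £69, producers receive £51, Q = 292. (Wedge: Pb − Ps = 18.)
Burden on buyers: £2; on producers: £16. (They sum to £18.)
The less price-elastic side of the market bears the larger share of a per-unit tax.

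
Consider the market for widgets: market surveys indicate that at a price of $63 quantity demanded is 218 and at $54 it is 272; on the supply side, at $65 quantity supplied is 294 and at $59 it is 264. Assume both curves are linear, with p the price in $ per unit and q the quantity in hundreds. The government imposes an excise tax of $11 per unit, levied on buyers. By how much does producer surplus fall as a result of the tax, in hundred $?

Demand slope: (272 − 218)/(54 − 63) = -6, so qd = 596 − 6p.
Supply slope: (264 − 294)/(59 − 65) = 5, so qs = 5p − 31.
Before the tax: set 596 − 6p = 5p − 31 → p* = $57, q* = 254.
With the tax collected from buyers, demand (in seller-price terms) shifts: qd = 596 − 6(p + 11).
New equilibrium: buyers pay $62, sellers receive $51, q = 224. (Wedge: pb − ps = 11.)
ΔPS is the trapezoid between Q = 224 and Q = 254 of height $6: ½ · (254 + 224) · 6 = $1434.

Producer surplus falls by $1434 hundred.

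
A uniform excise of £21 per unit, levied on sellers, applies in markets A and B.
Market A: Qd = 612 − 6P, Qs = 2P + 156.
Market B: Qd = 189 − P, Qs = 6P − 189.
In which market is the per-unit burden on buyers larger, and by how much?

Market A: pre-tax P* = £57, Q* = 270; post-tax Q = 238.5; per-unit burden on buyers = £5.25.
Market B: pre-tax P* = £54, Q* = 135; post-tax Q = 117; per-unit burden on buyers = £18.
Difference: £5.25 vs £18 → market B is larger by £12.75.

Market B, by £12.75.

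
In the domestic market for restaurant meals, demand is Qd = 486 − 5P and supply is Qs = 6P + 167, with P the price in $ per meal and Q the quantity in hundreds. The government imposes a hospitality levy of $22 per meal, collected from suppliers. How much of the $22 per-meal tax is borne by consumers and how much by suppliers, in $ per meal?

Before the tax: set 486 − 5P = 6P + 167 → P* = $29, Q* = 341.
With the tax collected from suppliers, supply shifts: Qs = 6(P − 22) + 167.
New equilibrium: consumers pay $41, suppliers receive $19, Q = 281. (Wedge: Pb − Ps = 22.)
Burden on consumers: $12; on suppliers: $10. (They sum to $22.)

Consumers bear $12 per meal; suppliers bear $10 per meal.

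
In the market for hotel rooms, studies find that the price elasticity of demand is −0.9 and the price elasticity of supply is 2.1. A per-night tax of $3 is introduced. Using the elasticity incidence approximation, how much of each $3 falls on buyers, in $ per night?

Incidence ratio: buyers' share ≈ εs / (εs + |εd|) = 2.1 / (2.1 + 0.9) = 0.7.
So buyers bear ≈ 0.7 × $3 = $2.1; suppliers bear $0.9.

Buyers bear ≈ $2.1 per night.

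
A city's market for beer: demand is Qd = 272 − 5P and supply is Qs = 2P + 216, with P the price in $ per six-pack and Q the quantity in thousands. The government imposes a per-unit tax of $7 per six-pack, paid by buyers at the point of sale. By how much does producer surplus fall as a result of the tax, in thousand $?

Without the tax, 272 − 5P = 2P + 216 gives 7P = 56, so P* = $8 and Q* = 232.
With the tax collected from buyers, demand (in seller-price terms) shifts: Qd = 272 − 5(P + 7).
New equilibrium: buyers pay $10, suppliers receive $3, Q = 222. (Wedge: Pb − Ps = 7.)
ΔPS is the trapezoid between Q = 222 and Q = 232 of height $5: ½ · (232 + 222) · 5 = $1135.

Producer surplus falls by $1135 thousand.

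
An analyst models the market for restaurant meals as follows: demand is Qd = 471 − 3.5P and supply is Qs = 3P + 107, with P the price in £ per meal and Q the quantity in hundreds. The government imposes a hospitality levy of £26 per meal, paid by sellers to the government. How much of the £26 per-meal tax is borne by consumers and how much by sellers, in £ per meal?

Consumers bear £12 per meal; sellers bear £14 per meal.

Without the tax, 471 − 3.5P = 3P + 107 gives 6.5P = 364, so P* = £56 and Q* = 275.
With the tax collected from sellers, supply shifts: Qs = 3(P − 26) + 107.
Solving gives Q = 233 with consumers paying £68 and sellers receiving £42 (the £26 wedge).
Burden on consumers: £12; on sellers: £14. (They sum to £26.)
The less price-elastic side of the market bears the larger share of a per-unit tax.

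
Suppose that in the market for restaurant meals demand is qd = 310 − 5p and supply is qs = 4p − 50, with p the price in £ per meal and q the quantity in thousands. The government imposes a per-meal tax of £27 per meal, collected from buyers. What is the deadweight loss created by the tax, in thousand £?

Before the tax: set 310 − 5p = 4p − 50 → p* = £40, q* = 110.
With the tax collected from buyers, demand (in seller-price terms) shifts: qd = 310 − 5(p + 27).
New equilibrium: buyers pay £52, sellers receive £25, q = 50. (Wedge: pb − ps = 27.)
Quantity falls by |ΔQ| = |110 − 50| = 60.
DWL = ½ · t · |ΔQ| = ½ · 27 · 60 = £810.

Deadweight loss = £810 thousand.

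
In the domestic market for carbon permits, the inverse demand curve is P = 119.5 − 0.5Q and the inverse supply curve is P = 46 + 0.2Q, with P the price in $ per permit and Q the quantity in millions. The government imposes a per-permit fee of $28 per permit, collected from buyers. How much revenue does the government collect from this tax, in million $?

Rewrite in direct form: Qd = 239 − 2P and Qs = 5P − 230.
Without the tax, 239 − 2P = 5P − 230 gives 7P = 469, so P* = $67 and Q* = 105.
With the tax collected from buyers, demand (in seller-price terms) shifts: Qd = 239 − 2(P + 28).
Solving gives Q = 65 with buyers paying $87 and suppliers receiving $59 (the $28 wedge).
Revenue = t · Q = 28 · 65 = $1820.

Tax revenue = $1820 million.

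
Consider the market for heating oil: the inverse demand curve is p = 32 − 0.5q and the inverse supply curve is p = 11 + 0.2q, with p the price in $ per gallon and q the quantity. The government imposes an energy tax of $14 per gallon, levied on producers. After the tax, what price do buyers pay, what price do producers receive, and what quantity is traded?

Buyers pay $27; producers receive $13; quantity = 10.

Rewrite in direct form: qd = 64 − 2p and qs = 5p − 55.
Without the tax, 64 − 2p = 5p − 55 gives 7p = 119, so p* = $17 and q* = 30.
With the tax collected from producers, supply shifts: qs = 5(p − 14) − 55.
Solving gives q = 10 with buyers paying $27 and producers receiving $13 (the $14 wedge).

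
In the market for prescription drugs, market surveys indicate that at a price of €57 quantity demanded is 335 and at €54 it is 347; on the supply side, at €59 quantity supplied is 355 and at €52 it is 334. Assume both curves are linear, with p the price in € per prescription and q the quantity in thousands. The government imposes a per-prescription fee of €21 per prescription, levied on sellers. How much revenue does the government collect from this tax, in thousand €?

Tax revenue = €6447 thousand.

Demand slope: (347 − 335)/(54 − 57) = -4, so qd = 563 − 4p.
Supply slope: (334 − 355)/(52 − 59) = 3, so qs = 3p + 178.
Without the tax, 563 − 4p = 3p + 178 gives 7p = 385, so p* = €55 and q* = 343.
With the tax collected from sellers, supply shifts: qs = 3(p − 21) + 178.
New equilibrium: consumers pay €64, sellers receive €43, q = 307. (Wedge: pb − ps = 21.)
Revenue = t · Q = 21 · 307 = €6447.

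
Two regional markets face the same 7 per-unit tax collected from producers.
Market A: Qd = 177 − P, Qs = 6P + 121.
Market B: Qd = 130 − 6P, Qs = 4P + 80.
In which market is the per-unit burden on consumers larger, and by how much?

Market A, by 3.2.

Market A: pre-tax P* = 8, Q* = 169; post-tax Q = 163; per-unit burden on consumers = 6.
Market B: pre-tax P* = 5, Q* = 100; post-tax Q = 83.2; per-unit burden on consumers = 2.8.
Difference: 6 vs 2.8 → market A is larger by 3.2.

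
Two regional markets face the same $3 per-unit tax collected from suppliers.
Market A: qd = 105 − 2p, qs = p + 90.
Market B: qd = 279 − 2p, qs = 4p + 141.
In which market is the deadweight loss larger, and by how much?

Market A: pre-tax p* = $5, q* = 95; post-tax q = 93; deadweight loss = $3.
Market B: pre-tax p* = $23, q* = 233; post-tax q = 229; deadweight loss = $6.
Difference: $3 vs $6 → market B is larger by $3.

Market B, by $3.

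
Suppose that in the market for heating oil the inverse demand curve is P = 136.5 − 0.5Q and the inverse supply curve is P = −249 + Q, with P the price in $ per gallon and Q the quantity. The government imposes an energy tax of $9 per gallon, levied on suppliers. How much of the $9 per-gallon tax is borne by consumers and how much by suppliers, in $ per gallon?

Rewrite in direct form: Qd = 273 − 2P and Qs = P + 249.
Without the tax, 273 − 2P = P + 249 gives 3P = 24, so P* = $8 and Q* = 257.
With the tax collected from suppliers, supply shifts: Qs = (P − 9) + 249.
New equilibrium: consumers pay $11, suppliers receive $2, Q = 251. (Wedge: Pb − Ps = 9.)
Burden on consumers: $3; on suppliers: $6. (They sum to $9.)
The less price-elastic side of the market bears the larger share of a per-unit tax.

Consumers bear $3 per gallon; suppliers bear $6 per gallon.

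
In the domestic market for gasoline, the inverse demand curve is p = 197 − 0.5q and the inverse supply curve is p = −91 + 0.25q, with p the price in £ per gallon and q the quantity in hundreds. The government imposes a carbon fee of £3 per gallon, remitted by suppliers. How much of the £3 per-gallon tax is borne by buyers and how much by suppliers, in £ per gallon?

Buyers bear £2 per gallon; suppliers bear £1 per gallon.

Rewrite in direct form: qd = 394 − 2p and qs = 4p + 364.
Without the tax, 394 − 2p = 4p + 364 gives 6p = 30, so p* = £5 and q* = 384.
With the tax collected from suppliers, supply shifts: qs = 4(p − 3) + 364.
New equilibrium: buyers pay £7, suppliers receive £4, q = 380. (Wedge: pb − ps = 3.)
Burden on buyers: £2; on suppliers: £1. (They sum to £3.)
The less price-elastic side of the market bears the larger share of a per-unit tax.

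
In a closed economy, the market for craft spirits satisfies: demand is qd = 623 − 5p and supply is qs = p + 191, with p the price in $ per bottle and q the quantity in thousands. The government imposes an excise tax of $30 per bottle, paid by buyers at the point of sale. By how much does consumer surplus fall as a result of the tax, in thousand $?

Consumer surplus falls by $1252.5 thousand.

Without the tax, 623 − 5p = p + 191 gives 6p = 432, so p* = $72 and q* = 263.
With the tax collected from buyers, demand (in seller-price terms) shifts: qd = 623 − 5(p + 30).
Solving gives q = 238 with buyers paying $77 and producers receiving $47 (the $30 wedge).
ΔCS is the trapezoid between Q = 238 and Q = 263 of height $5: ½ · (263 + 238) · 5 = $1252.5.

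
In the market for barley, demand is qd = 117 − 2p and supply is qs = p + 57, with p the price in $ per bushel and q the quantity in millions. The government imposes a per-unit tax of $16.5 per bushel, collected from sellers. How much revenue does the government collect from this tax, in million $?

Without the tax, 117 − 2p = p + 57 gives 3p = 60, so p* = $20 and q* = 77.
With the tax collected from sellers, supply shifts: qs = (p − 16.5) + 57.
Solving gives q = 66 with buyers paying $25.5 and sellers receiving $9 (the $16.5 wedge).
Revenue = t · Q = 16.5 · 66 = $1089.

Tax revenue = $1089 million.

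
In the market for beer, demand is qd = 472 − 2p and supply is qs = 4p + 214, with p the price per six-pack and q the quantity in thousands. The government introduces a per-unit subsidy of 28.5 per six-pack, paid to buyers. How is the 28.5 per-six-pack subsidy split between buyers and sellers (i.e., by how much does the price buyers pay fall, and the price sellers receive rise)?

Buyers gain 19 per six-pack; sellers gain 9.5 per six-pack.

Before the subsidy: set 472 − 2p = 4p + 214 → p* = 43, q* = 386.
With a per-unit subsidy paid to buyers, each effectively pays p − 28.5, so demand becomes qd = 472 − 2(p − 28.5).
Solving gives q = 424 with buyers paying 24 and sellers receiving 52.5 (the 28.5 wedge).
Gain to buyers: 19; to sellers: 9.5. (They sum to 28.5.)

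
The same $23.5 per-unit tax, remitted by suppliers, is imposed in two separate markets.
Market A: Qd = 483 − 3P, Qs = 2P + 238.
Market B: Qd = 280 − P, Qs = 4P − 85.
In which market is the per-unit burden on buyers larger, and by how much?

Market A: pre-tax P* = $49, Q* = 336; post-tax Q = 307.8; per-unit burden on buyers = $9.4.
Market B: pre-tax P* = $73, Q* = 207; post-tax Q = 188.2; per-unit burden on buyers = $18.8.
Difference: $9.4 vs $18.8 → market B is larger by $9.4.

Market B, by $9.4.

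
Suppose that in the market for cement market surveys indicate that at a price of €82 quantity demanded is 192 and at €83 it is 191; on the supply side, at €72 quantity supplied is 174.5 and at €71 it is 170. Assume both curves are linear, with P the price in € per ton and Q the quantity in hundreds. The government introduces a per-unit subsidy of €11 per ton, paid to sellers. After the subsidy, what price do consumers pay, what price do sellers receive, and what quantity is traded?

Demand slope: (191 − 192)/(83 − 82) = -1, so Qd = 274 − P.
Supply slope: (170 − 174.5)/(71 − 72) = 4.5, so Qs = 4.5P − 149.5.
Without the subsidy, 274 − P = 4.5P − 149.5 gives 5.5P = 423.5, so P* = €77 and Q* = 197.
With a per-unit subsidy paid to sellers, each receives P + 11 per unit sold, so supply becomes Qs = 4.5(P + 11) − 149.5.
New equilibrium: consumers pay €68, sellers receive €79, Q = 206. (Wedge: Pb − Ps = −11.)

Consumers pay €68; sellers receive €79; quantity = 206.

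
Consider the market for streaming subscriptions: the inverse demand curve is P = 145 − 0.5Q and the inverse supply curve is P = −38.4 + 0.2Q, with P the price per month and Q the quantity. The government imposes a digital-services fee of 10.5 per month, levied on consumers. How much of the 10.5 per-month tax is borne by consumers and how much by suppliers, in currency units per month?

Inverting to Q(P) form: Qd = 290 − 2P; Qs = 5P + 192.
Without the tax, 290 − 2P = 5P + 192 gives 7P = 98, so P* = 14 and Q* = 262.
With the tax collected from consumers, demand (in seller-price terms) shifts: Qd = 290 − 2(P + 10.5).
New equilibrium: consumers pay 21.5, suppliers receive 11, Q = 247. (Wedge: Pb − Ps = 10.5.)
Burden on consumers: 7.5; on suppliers: 3. (They sum to 10.5.)

Consumers bear 7.5 per month; suppliers bear 3 per month.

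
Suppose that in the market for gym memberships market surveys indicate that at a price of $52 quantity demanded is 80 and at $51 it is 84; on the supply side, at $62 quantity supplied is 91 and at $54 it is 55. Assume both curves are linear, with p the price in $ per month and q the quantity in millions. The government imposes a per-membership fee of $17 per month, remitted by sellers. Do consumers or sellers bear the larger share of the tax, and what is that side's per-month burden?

Demand slope: (84 − 80)/(51 − 52) = -4, so qd = 288 − 4p.
Supply slope: (55 − 91)/(54 − 62) = 4.5, so qs = 4.5p − 188.
Without the tax, 288 − 4p = 4.5p − 188 gives 8.5p = 476, so p* = $56 and q* = 64.
With the tax collected from sellers, supply shifts: qs = 4.5(p − 17) − 188.
New equilibrium: consumers pay $65, sellers receive $48, q = 28. (Wedge: pb − ps = 17.)
Per-month burden: consumers $9, sellers $8.
Consumers take the larger share because demand is less price-elastic here (demand slope 4 vs supply slope 4.5).

Consumers bear the larger share: $9 per month.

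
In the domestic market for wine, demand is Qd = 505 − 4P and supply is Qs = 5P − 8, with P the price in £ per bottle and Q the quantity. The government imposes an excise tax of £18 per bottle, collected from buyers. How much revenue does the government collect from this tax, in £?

Tax revenue = £4266.

Without the tax, 505 − 4P = 5P − 8 gives 9P = 513, so P* = £57 and Q* = 277.
With the tax collected from buyers, demand (in seller-price terms) shifts: Qd = 505 − 4(P + 18).
New equilibrium: buyers pay £67, suppliers receive £49, Q = 237. (Wedge: Pb − Ps = 18.)
Revenue = t · Q = 18 · 237 = £4266.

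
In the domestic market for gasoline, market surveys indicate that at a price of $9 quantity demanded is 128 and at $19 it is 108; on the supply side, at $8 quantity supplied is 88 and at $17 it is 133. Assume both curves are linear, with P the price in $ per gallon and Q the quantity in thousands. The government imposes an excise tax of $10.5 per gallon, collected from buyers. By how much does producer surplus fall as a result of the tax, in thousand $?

Producer surplus falls by $331.5 thousand.

Demand slope: (108 − 128)/(19 − 9) = -2, so Qd = 146 − 2P.
Supply slope: (133 − 88)/(17 − 8) = 5, so Qs = 5P + 48.
Without the tax, 146 − 2P = 5P + 48 gives 7P = 98, so P* = $14 and Q* = 118.
With the tax collected from buyers, demand (in seller-price terms) shifts: Qd = 146 − 2(P + 10.5).
Solving gives Q = 103 with buyers paying $21.5 and producers receiving $11 (the $10.5 wedge).
ΔPS is the trapezoid between Q = 103 and Q = 118 of height $3: ½ · (118 + 103) · 3 = $331.5.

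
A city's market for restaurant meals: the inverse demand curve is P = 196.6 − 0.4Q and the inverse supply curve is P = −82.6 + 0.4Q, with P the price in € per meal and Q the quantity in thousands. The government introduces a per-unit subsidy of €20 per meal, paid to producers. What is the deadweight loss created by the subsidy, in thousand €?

Deadweight loss = €250 thousand.

Inverting to Q(P) form: Qd = 491.5 − 2.5P; Qs = 2.5P + 206.5.
Without the subsidy, 491.5 − 2.5P = 2.5P + 206.5 gives 5P = 285, so P* = €57 and Q* = 349.
With a per-unit subsidy paid to producers, each receives P + 20 per unit sold, so supply becomes Qs = 2.5(P + 20) + 206.5.
New equilibrium: consumers pay €47, producers receive €67, Q = 374. (Wedge: Pb − Ps = −20.)
Quantity rises by |ΔQ| = |349 − 374| = 25.
DWL = ½ · t · |ΔQ| = ½ · 20 · 25 = €250.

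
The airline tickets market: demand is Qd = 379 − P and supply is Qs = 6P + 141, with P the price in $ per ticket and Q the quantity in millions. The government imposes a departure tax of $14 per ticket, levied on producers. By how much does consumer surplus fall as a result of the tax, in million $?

Consumer surplus falls by $4068 million.

Before the tax: set 379 − P = 6P + 141 → P* = $34, Q* = 345.
With the tax collected from producers, supply shifts: Qs = 6(P − 14) + 141.
Solving gives Q = 333 with consumers paying $46 and producers receiving $32 (the $14 wedge).
ΔCS is the trapezoid between Q = 333 and Q = 345 of height $12: ½ · (345 + 333) · 12 = $4068.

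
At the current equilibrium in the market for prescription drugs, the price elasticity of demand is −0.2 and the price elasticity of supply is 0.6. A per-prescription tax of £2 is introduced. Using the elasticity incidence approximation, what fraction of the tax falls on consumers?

Consumers' share ≈ 0.75.

Incidence ratio: consumers' share ≈ εs / (εs + |εd|) = 0.6 / (0.6 + 0.2) = 0.75.
Supply is the more elastic side, so consumers bear the larger share.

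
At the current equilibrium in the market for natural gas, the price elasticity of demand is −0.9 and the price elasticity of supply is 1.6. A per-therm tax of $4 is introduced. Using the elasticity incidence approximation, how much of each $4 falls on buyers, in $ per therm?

Incidence ratio: buyers' share ≈ εs / (εs + |εd|) = 1.6 / (1.6 + 0.9) = 0.64.
So buyers bear ≈ 0.64 × $4 = $2.56; producers bear $1.44.

Buyers bear ≈ $2.56 per therm.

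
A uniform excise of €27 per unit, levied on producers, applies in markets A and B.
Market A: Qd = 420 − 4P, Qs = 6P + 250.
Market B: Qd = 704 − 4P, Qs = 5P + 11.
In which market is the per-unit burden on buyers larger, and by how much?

Market A, by €1.2.

Market A: pre-tax P* = €17, Q* = 352; post-tax Q = 287.2; per-unit burden on buyers = €16.2.
Market B: pre-tax P* = €77, Q* = 396; post-tax Q = 336; per-unit burden on buyers = €15.
Difference: €16.2 vs €15 → market A is larger by €1.2.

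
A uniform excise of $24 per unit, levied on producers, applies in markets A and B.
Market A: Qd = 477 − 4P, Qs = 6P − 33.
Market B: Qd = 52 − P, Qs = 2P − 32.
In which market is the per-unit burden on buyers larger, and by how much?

Market A: pre-tax P* = $51, Q* = 273; post-tax Q = 215.4; per-unit burden on buyers = $14.4.
Market B: pre-tax P* = $28, Q* = 24; post-tax Q = 8; per-unit burden on buyers = $16.
Difference: $14.4 vs $16 → market B is larger by $1.6.

Market B, by $1.6.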